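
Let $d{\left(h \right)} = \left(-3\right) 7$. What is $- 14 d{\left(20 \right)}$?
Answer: $294$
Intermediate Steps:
$d{\left(h \right)} = -21$
$- 14 d{\left(20 \right)} = - 14 \left(-21\right) = \left(-1\right) \left(-294\right) = 294$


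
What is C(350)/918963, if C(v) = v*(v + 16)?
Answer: 42700/306321 ≈ 0.13940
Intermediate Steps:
C(v) = v*(16 + v)
C(350)/918963 = (350*(16 + 350))/918963 = (350*366)*(1/918963) = 128100*(1/918963) = 42700/306321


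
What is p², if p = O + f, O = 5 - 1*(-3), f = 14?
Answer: 484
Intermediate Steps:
O = 8 (O = 5 + 3 = 8)
p = 22 (p = 8 + 14 = 22)
p² = 22² = 484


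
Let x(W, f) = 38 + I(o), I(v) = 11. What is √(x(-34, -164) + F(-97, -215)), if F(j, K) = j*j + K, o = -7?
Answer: 3*√1027 ≈ 96.141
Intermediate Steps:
x(W, f) = 49 (x(W, f) = 38 + 11 = 49)
F(j, K) = K + j² (F(j, K) = j² + K = K + j²)
√(x(-34, -164) + F(-97, -215)) = √(49 + (-215 + (-97)²)) = √(49 + (-215 + 9409)) = √(49 + 9194) = √9243 = 3*√1027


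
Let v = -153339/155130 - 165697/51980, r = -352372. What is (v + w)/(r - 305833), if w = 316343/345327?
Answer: 302601746773507/61094557799967240300 ≈ 4.9530e-6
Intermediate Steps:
v = -1122504561/268788580 (v = -153339*1/155130 - 165697*1/51980 = -51113/51710 - 165697/51980 = -1122504561/268788580 ≈ -4.1762)
w = 316343/345327 (w = 316343*(1/345327) = 316343/345327 ≈ 0.91607)
(v + w)/(r - 305833) = (-1122504561/268788580 + 316343/345327)/(-352372 - 305833) = -302601746773507/92819953965660/(-658205) = -302601746773507/92819953965660*(-1/658205) = 302601746773507/61094557799967240300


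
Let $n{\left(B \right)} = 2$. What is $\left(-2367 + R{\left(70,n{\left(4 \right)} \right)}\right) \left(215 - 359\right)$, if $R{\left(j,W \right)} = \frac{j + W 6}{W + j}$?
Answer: $340684$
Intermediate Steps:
$R{\left(j,W \right)} = \frac{j + 6 W}{W + j}$
$\left(-2367 + R{\left(70,n{\left(4 \right)} \right)}\right) \left(215 - 359\right) = \left(-2367 + \frac{70 + 6 \cdot 2}{2 + 70}\right) \left(215 - 359\right) = \left(-2367 + \frac{70 + 12}{72}\right) \left(-144\right) = \left(-2367 + \frac{1}{72} \cdot 82\right) \left(-144\right) = \left(-2367 + \frac{41}{36}\right) \left(-144\right) = \left(- \frac{85171}{36}\right) \left(-144\right) = 340684$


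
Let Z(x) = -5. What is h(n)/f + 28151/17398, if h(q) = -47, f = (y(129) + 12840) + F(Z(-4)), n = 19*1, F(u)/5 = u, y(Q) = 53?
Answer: 180714681/111938732 ≈ 1.6144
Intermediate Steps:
F(u) = 5*u
n = 19
f = 12868 (f = (53 + 12840) + 5*(-5) = 12893 - 25 = 12868)
h(n)/f + 28151/17398 = -47/12868 + 28151/17398 = 180714681/111938732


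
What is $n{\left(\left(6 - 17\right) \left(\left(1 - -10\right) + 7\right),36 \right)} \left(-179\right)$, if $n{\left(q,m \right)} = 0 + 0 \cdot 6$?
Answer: $0$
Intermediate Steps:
$n{\left(q,m \right)} = 0$ ($n{\left(q,m \right)} = 0 + 0 = 0$)
$n{\left(\left(6 - 17\right) \left(\left(1 - -10\right) + 7\right),36 \right)} \left(-179\right) = 0 \left(-179\right) = 0$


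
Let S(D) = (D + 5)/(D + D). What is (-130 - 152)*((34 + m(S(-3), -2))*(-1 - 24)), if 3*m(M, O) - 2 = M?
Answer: 730850/3 ≈ 2.4362e+5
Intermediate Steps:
S(D) = (5 + D)/(2*D) (S(D) = (5 + D)/((2*D)) = (5 + D)*(1/(2*D)) = (5 + D)/(2*D))
m(M, O) = ⅔ + M/3
(-130 - 152)*((34 + m(S(-3), -2))*(-1 - 24)) = (-130 - 152)*((34 + (⅔ + ((½)*(5 - 3)/(-3))/3))*(-1 - 24)) = -282*(34 + (⅔ + ((½)*(-⅓)*2)/3))*(-25) = -282*(34 + (⅔ + (⅓)*(-⅓)))*(-25) = -282*(34 + (⅔ - ⅑))*(-25) = -282*(34 + 5/9)*(-25) = -29234*(-25)/3 = -282*(-7775/9) = 730850/3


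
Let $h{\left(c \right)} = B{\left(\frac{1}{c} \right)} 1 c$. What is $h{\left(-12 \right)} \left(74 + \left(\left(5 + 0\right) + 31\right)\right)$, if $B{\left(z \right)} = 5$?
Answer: $-6600$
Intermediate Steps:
$h{\left(c \right)} = 5 c$ ($h{\left(c \right)} = 5 \cdot 1 c = 5 c$)
$h{\left(-12 \right)} \left(74 + \left(\left(5 + 0\right) + 31\right)\right) = 5 \left(-12\right) \left(74 + \left(\left(5 + 0\right) + 31\right)\right) = - 60 \left(74 + \left(5 + 31\right)\right) = - 60 \left(74 + 36\right) = \left(-60\right) 110 = -6600$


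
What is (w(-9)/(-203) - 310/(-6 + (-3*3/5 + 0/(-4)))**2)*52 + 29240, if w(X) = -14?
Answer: 98324488/3393 ≈ 28979.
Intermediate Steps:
(w(-9)/(-203) - 310/(-6 + (-3*3/5 + 0/(-4)))**2)*52 + 29240 = (-14/(-203) - 310/(-6 + (-3*3/5 + 0/(-4)))**2)*52 + 29240 = (-14*(-1/203) - 310/(-6 + (-9*1/5 + 0*(-1/4)))**2)*52 + 29240 = (2/29 - 310/(-6 + (-9/5 + 0))**2)*52 + 29240 = (2/29 - 310/(-6 - 9/5)**2)*52 + 29240 = (2/29 - 310/((-39/5)**2))*52 + 29240 = (2/29 - 310/1521/25)*52 + 29240 = (2/29 - 310*25/1521)*52 + 29240 = (2/29 - 7750/1521)*52 + 29240 = -221708/44109*52 + 29240 = -886832/3393 + 29240 = 98324488/3393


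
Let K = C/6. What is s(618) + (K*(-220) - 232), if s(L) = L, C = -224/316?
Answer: 97642/237 ≈ 411.99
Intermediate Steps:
C = -56/79 (C = -224*1/316 = -56/79 ≈ -0.70886)
K = -28/237 (K = -56/79/6 = -56/79*⅙ = -28/237 ≈ -0.11814)
s(618) + (K*(-220) - 232) = 618 + (-28/237*(-220) - 232) = 618 + (6160/237 - 232) = 618 - 48824/237 = 97642/237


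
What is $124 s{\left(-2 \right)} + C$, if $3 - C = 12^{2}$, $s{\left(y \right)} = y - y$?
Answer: $-141$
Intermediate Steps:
$s{\left(y \right)} = 0$
$C = -141$ ($C = 3 - 12^{2} = 3 - 144 = -141$)
$124 s{\left(-2 \right)} + C = 124 \cdot 0 - 141 = 0 - 141 = -141$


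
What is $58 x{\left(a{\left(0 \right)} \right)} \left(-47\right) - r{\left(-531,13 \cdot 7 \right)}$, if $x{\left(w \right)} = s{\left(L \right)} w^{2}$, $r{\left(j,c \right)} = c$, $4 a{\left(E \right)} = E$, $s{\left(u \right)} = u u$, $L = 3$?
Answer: $-91$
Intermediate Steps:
$s{\left(u \right)} = u^{2}$
$a{\left(E \right)} = \frac{E}{4}$
$x{\left(w \right)} = 9 w^{2}$ ($x{\left(w \right)} = 3^{2} w^{2} = 9 w^{2}$)
$58 x{\left(a{\left(0 \right)} \right)} \left(-47\right) - r{\left(-531,13 \cdot 7 \right)} = 58 \cdot 9 \left(\frac{1}{4} \cdot 0\right)^{2} \left(-47\right) - 13 \cdot 7 = 58 \cdot 9 \cdot 0^{2} \left(-47\right) - 91 = 58 \cdot 9 \cdot 0 \left(-47\right) - 91 = 58 \cdot 0 \left(-47\right) - 91 = 0 \left(-47\right) - 91 = 0 - 91 = -91$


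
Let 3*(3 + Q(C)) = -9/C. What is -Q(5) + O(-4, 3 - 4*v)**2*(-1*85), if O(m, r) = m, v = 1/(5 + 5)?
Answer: -6782/5 ≈ -1356.4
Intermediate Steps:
v = 1/10 ≈ 0.10000
Q(C) = -3 - 3/C (Q(C) = -3 + (-9/C)/3 = -3 - 3/C)
-Q(5) + O(-4, 3 - 4*v)**2*(-1*85) = -(-3 - 3/5) + (-4)**2*(-1*85) = -(-3 - 3*1/5) + 16*(-85) = -(-3 - 3/5) - 1360 = -1*(-18/5) - 1360 = 18/5 - 1360 = -6782/5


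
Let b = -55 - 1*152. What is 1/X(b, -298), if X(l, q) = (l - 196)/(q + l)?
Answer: 505/403 ≈ 1.2531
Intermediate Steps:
b = -207 (b = -55 - 152 = -207)
X(l, q) = (-196 + l)/(l + q)
1/X(b, -298) = 1/((-196 - 207)/(-207 - 298)) = 1/(-403/(-505)) = 1/(-1/505*(-403)) = 1/(403/505) = 505/403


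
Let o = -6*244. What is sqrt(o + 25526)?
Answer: sqrt(24062) ≈ 155.12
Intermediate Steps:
o = -1464
sqrt(o + 25526) = sqrt(-1464 + 25526) = sqrt(24062)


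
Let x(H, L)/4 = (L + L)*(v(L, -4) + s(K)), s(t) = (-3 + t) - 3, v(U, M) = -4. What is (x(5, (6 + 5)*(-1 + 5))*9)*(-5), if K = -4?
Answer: 221760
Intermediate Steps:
s(t) = -6 + t
x(H, L) = -112*L (x(H, L) = 4*((L + L)*(-4 + (-6 - 4))) = 4*((2*L)*(-4 - 10)) = 4*((2*L)*(-14)) = 4*(-28*L) = -112*L)
(x(5, (6 + 5)*(-1 + 5))*9)*(-5) = (-112*(6 + 5)*(-1 + 5)*9)*(-5) = (-1232*4*9)*(-5) = (-112*44*9)*(-5) = -4928*9*(-5) = -44352*(-5) = 221760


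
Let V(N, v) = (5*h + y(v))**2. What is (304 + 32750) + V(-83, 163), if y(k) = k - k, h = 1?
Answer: 33079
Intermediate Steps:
y(k) = 0
V(N, v) = 25 (V(N, v) = (5*1 + 0)**2 = (5 + 0)**2 = 5**2 = 25)
(304 + 32750) + V(-83, 163) = (304 + 32750) + 25 = 33054 + 25 = 33079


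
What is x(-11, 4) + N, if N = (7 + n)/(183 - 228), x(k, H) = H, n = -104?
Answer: 277/45 ≈ 6.1556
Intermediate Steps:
N = 97/45 (N = (7 - 104)/(183 - 228) = -97/(-45) = -97*(-1/45) = 97/45 ≈ 2.1556)
x(-11, 4) + N = 4 + 97/45 = 277/45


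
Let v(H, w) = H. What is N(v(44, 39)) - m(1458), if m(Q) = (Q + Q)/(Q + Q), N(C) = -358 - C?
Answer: -403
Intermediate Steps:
m(Q) = 1 (m(Q) = (2*Q)/((2*Q)) = (2*Q)*(1/(2*Q)) = 1)
N(v(44, 39)) - m(1458) = (-358 - 1*44) - 1*1 = (-358 - 44) - 1 = -402 - 1 = -403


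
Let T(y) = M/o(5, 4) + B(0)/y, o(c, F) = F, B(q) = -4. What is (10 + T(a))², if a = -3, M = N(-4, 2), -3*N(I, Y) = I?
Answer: 1225/9 ≈ 136.11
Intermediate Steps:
N(I, Y) = -I/3
M = 4/3 (M = -⅓*(-4) = 4/3 ≈ 1.3333)
T(y) = ⅓ - 4/y (T(y) = (4/3)/4 - 4/y = (4/3)*(¼) - 4/y = ⅓ - 4/y)
(10 + T(a))² = (10 + (⅓)*(-12 - 3)/(-3))² = (10 + (⅓)*(-⅓)*(-15))² = (10 + 5/3)² = (35/3)² = 1225/9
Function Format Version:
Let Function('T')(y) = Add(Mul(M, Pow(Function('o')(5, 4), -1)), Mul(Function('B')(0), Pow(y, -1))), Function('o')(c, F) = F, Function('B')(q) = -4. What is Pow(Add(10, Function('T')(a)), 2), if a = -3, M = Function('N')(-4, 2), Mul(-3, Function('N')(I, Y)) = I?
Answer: Rational(1225, 9) ≈ 136.11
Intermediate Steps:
Function('N')(I, Y) = Mul(Rational(-1, 3), I)
M = Rational(4, 3) (M = Mul(Rational(-1, 3), -4) = Rational(4, 3) ≈ 1.3333)
Function('T')(y) = Add(Rational(1, 3), Mul(-4, Pow(y, -1))) (Function('T')(y) = Add(Mul(Rational(4, 3), Pow(4, -1)), Mul(-4, Pow(y, -1))) = Add(Mul(Rational(4, 3), Rational(1, 4)), Mul(-4, Pow(y, -1))) = Add(Rational(1, 3), Mul(-4, Pow(y, -1))))
Pow(Add(10, Function('T')(a)), 2) = Pow(Add(10, Mul(Rational(1, 3), Pow(-3, -1), Add(-12, -3))), 2) = Pow(Add(10, Mul(Rational(1, 3), Rational(-1, 3), -15)), 2) = Pow(Add(10, Rational(5, 3)), 2) = Pow(Rational(35, 3), 2) = Rational(1225, 9)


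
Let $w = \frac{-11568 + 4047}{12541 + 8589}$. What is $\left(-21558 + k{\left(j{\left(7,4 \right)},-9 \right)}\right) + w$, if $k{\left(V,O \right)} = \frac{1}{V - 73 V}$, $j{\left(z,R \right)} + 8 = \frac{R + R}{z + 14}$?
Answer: $- \frac{174922760633}{8113920} \approx -21558.0$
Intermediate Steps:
$j{\left(z,R \right)} = -8 + \frac{2 R}{14 + z}$ ($j{\left(z,R \right)} = -8 + \frac{R + R}{z + 14} = -8 + \frac{2 R}{14 + z}$)
$k{\left(V,O \right)} = - \frac{1}{72 V}$ ($k{\left(V,O \right)} = \frac{1}{\left(-72\right) V} = - \frac{1}{72 V}$)
$w = - \frac{7521}{21130} \approx -0.35594$
$\left(-21558 + k{\left(j{\left(7,4 \right)},-9 \right)}\right) + w = \left(-21558 - \frac{1}{72 \frac{2 \left(-56 + 4 - 28\right)}{14 + 7}}\right) - \frac{7521}{21130} = \left(-21558 - \frac{1}{72 \frac{2 \left(-56 + 4 - 28\right)}{21}}\right) - \frac{7521}{21130} = \left(-21558 - \frac{1}{72 \cdot 2 \cdot \frac{1}{21} \left(-80\right)}\right) - \frac{7521}{21130} = \left(-21558 - \frac{1}{72 \left(- \frac{160}{21}\right)}\right) - \frac{7521}{21130} = \left(-21558 - - \frac{7}{3840}\right) - \frac{7521}{21130} = \left(-21558 + \frac{7}{3840}\right) - \frac{7521}{21130} = - \frac{82782713}{3840} - \frac{7521}{21130} = - \frac{174922760633}{8113920}$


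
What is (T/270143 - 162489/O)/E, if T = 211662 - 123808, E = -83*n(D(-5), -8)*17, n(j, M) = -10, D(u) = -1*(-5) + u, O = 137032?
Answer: -31856456599/522327303977360 ≈ -6.0989e-5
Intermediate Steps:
D(u) = 5 + u
E = 14110 (E = -83*(-10)*17 = 830*17 = 14110)
T = 87854
(T/270143 - 162489/O)/E = (87854/270143 - 162489/137032)/14110 = (87854*(1/270143) - 162489*1/137032)*(1/14110) = (87854/270143 - 162489/137032)*(1/14110) = -31856456599/37018235576*1/14110 = -31856456599/522327303977360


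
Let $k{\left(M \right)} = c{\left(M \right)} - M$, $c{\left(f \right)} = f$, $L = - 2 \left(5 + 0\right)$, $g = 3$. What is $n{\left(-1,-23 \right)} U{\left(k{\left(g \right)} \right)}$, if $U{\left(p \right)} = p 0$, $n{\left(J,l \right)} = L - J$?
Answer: $0$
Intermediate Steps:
$L = -10$ ($L = \left(-2\right) 5 = -10$)
$n{\left(J,l \right)} = -10 - J$
$k{\left(M \right)} = 0$ ($k{\left(M \right)} = M - M = 0$)
$U{\left(p \right)} = 0$
$n{\left(-1,-23 \right)} U{\left(k{\left(g \right)} \right)} = \left(-10 - -1\right) 0 = \left(-10 + 1\right) 0 = \left(-9\right) 0 = 0$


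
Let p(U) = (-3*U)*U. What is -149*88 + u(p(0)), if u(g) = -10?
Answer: -13122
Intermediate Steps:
p(U) = -3*U²
-149*88 + u(p(0)) = -149*88 - 10 = -13112 - 10 = -13122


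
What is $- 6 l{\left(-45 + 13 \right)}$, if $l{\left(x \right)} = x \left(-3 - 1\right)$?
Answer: $-768$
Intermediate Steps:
$l{\left(x \right)} = - 4 x$ ($l{\left(x \right)} = x \left(-4\right) = - 4 x$)
$- 6 l{\left(-45 + 13 \right)} = - 6 \left(- 4 \left(-45 + 13\right)\right) = - 6 \left(\left(-4\right) \left(-32\right)\right) = \left(-6\right) 128 = -768$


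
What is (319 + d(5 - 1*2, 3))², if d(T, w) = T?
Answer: 103684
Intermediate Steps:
(319 + d(5 - 1*2, 3))² = (319 + (5 - 1*2))² = (319 + (5 - 2))² = (319 + 3)² = 322² = 103684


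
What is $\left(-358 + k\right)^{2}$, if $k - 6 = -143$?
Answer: $245025$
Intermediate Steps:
$k = -137$ ($k = 6 - 143 = -137$)
$\left(-358 + k\right)^{2} = \left(-358 - 137\right)^{2} = \left(-495\right)^{2} = 245025$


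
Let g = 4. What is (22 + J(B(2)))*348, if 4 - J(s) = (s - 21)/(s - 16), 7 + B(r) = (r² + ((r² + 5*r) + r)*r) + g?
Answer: 149640/17 ≈ 8802.4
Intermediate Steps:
B(r) = -3 + r² + r*(r² + 6*r) (B(r) = -7 + ((r² + ((r² + 5*r) + r)*r) + 4) = -7 + ((r² + (r² + 6*r)*r) + 4) = -7 + ((r² + r*(r² + 6*r)) + 4) = -7 + (4 + r² + r*(r² + 6*r)) = -3 + r² + r*(r² + 6*r))
J(s) = 4 - (-21 + s)/(-16 + s) (J(s) = 4 - (s - 21)/(s - 16) = 4 - (-21 + s)/(-16 + s))
(22 + J(B(2)))*348 = (22 + (-43 + 3*(-3 + 2³ + 7*2²))/(-16 + (-3 + 2³ + 7*2²)))*348 = (22 + (-43 + 3*(-3 + 8 + 7*4))/(-16 + (-3 + 8 + 7*4)))*348 = (22 + (-43 + 3*(-3 + 8 + 28))/(-16 + (-3 + 8 + 28)))*348 = (22 + (-43 + 3*33)/(-16 + 33))*348 = (22 + (-43 + 99)/17)*348 = (22 + (1/17)*56)*348 = (22 + 56/17)*348 = (430/17)*348 = 149640/17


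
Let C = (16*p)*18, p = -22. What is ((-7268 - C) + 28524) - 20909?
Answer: 6683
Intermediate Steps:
C = -6336 (C = (16*(-22))*18 = -352*18 = -6336)
((-7268 - C) + 28524) - 20909 = ((-7268 - 1*(-6336)) + 28524) - 20909 = ((-7268 + 6336) + 28524) - 20909 = (-932 + 28524) - 20909 = 27592 - 20909 = 6683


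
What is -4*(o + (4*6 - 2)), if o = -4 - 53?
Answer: 140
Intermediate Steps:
o = -57
-4*(o + (4*6 - 2)) = -4*(-57 + (4*6 - 2)) = -4*(-57 + (24 - 2)) = -4*(-57 + 22) = -4*(-35) = 140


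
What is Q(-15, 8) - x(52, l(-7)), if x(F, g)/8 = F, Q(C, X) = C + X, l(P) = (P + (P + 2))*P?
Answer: -423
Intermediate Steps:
l(P) = P*(2 + 2*P) (l(P) = (P + (2 + P))*P = (2 + 2*P)*P = P*(2 + 2*P))
x(F, g) = 8*F
Q(-15, 8) - x(52, l(-7)) = (-15 + 8) - 8*52 = -7 - 1*416 = -7 - 416 = -423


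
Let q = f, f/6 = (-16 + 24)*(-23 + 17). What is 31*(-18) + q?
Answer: -846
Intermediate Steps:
f = -288 (f = 6*((-16 + 24)*(-23 + 17)) = 6*(8*(-6)) = 6*(-48) = -288)
q = -288
31*(-18) + q = 31*(-18) - 288 = -558 - 288 = -846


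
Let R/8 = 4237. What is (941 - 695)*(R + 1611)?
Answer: 8734722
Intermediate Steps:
R = 33896 (R = 8*4237 = 33896)
(941 - 695)*(R + 1611) = (941 - 695)*(33896 + 1611) = 246*35507 = 8734722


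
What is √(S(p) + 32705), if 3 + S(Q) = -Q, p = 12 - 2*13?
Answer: 2*√8179 ≈ 180.88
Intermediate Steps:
p = -14 (p = 12 - 26 = -14)
S(Q) = -3 - Q
√(S(p) + 32705) = √((-3 - 1*(-14)) + 32705) = √((-3 + 14) + 32705) = √(11 + 32705) = √32716 = 2*√8179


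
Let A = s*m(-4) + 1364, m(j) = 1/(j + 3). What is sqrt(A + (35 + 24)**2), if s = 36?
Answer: sqrt(4809) ≈ 69.347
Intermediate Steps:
m(j) = 1/(3 + j)
A = 1328 (A = 36/(3 - 4) + 1364 = 36/(-1) + 1364 = 36*(-1) + 1364 = -36 + 1364 = 1328)
sqrt(A + (35 + 24)**2) = sqrt(1328 + (35 + 24)**2) = sqrt(1328 + 59**2) = sqrt(1328 + 3481) = sqrt(4809)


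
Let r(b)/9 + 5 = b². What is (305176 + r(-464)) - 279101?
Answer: 1963694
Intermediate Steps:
r(b) = -45 + 9*b²
(305176 + r(-464)) - 279101 = (305176 + (-45 + 9*(-464)²)) - 279101 = (305176 + (-45 + 9*215296)) - 279101 = (305176 + (-45 + 1937664)) - 279101 = (305176 + 1937619) - 279101 = 2242795 - 279101 = 1963694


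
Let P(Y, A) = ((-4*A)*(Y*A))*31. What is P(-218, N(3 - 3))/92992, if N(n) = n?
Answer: 0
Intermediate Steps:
P(Y, A) = -124*Y*A**2 (P(Y, A) = ((-4*A)*(A*Y))*31 = -4*Y*A**2*31 = -124*Y*A**2)
P(-218, N(3 - 3))/92992 = -124*(-218)*(3 - 3)**2/92992 = -124*(-218)*0**2*(1/92992) = -124*(-218)*0*(1/92992) = 0*(1/92992) = 0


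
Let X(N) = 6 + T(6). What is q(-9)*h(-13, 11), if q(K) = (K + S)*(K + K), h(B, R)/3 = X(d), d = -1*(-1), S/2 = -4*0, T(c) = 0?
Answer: 2916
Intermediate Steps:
S = 0 (S = 2*(-4*0) = 2*0 = 0)
d = 1
X(N) = 6 (X(N) = 6 + 0 = 6)
h(B, R) = 18 (h(B, R) = 3*6 = 18)
q(K) = 2*K² (q(K) = (K + 0)*(K + K) = K*(2*K) = 2*K²)
q(-9)*h(-13, 11) = (2*(-9)²)*18 = (2*81)*18 = 162*18 = 2916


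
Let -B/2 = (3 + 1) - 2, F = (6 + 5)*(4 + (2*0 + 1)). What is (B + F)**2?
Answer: 2601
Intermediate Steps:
F = 55 (F = 11*(4 + (0 + 1)) = 11*(4 + 1) = 11*5 = 55)
B = -4 (B = -2*((3 + 1) - 2) = -2*(4 - 2) = -2*2 = -4)
(B + F)**2 = (-4 + 55)**2 = 51**2 = 2601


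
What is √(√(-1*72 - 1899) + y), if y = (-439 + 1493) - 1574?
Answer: √(-520 + 3*I*√219) ≈ 0.97256 + 22.824*I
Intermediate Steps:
y = -520 (y = 1054 - 1574 = -520)
√(√(-1*72 - 1899) + y) = √(√(-1*72 - 1899) - 520) = √(√(-72 - 1899) - 520) = √(√(-1971) - 520) = √(3*I*√219 - 520) = √(-520 + 3*I*√219)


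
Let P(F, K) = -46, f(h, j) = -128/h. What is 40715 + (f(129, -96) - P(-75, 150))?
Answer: 5258041/129 ≈ 40760.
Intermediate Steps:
40715 + (f(129, -96) - P(-75, 150)) = 40715 + (-128/129 - 1*(-46)) = 40715 + (-128*1/129 + 46) = 40715 + (-128/129 + 46) = 40715 + 5806/129 = 5258041/129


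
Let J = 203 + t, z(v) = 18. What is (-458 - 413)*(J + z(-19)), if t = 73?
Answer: -256074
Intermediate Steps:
J = 276 (J = 203 + 73 = 276)
(-458 - 413)*(J + z(-19)) = (-458 - 413)*(276 + 18) = -871*294 = -256074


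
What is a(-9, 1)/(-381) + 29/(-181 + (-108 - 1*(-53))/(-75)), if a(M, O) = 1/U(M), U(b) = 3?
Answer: -499909/3090672 ≈ -0.16175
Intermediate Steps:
a(M, O) = ⅓ (a(M, O) = 1/3 = ⅓)
a(-9, 1)/(-381) + 29/(-181 + (-108 - 1*(-53))/(-75)) = (⅓)/(-381) + 29/(-181 + (-108 - 1*(-53))/(-75)) = (⅓)*(-1/381) + 29/(-181 + (-108 + 53)*(-1/75)) = -1/1143 + 29/(-181 - 55*(-1/75)) = -1/1143 + 29/(-181 + 11/15) = -1/1143 + 29/(-2704/15) = -1/1143 + 29*(-15/2704) = -1/1143 - 435/2704 = -499909/3090672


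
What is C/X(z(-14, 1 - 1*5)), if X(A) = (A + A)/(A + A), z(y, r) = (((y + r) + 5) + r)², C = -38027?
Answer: -38027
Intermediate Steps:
z(y, r) = (5 + y + 2*r)² (z(y, r) = (((r + y) + 5) + r)² = ((5 + r + y) + r)² = (5 + y + 2*r)²)
X(A) = 1 (X(A) = (2*A)/((2*A)) = (2*A)*(1/(2*A)) = 1)
C/X(z(-14, 1 - 1*5)) = -38027/1 = -38027*1 = -38027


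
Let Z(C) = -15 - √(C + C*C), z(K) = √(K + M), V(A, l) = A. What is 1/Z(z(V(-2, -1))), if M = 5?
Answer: -1/(15 + 3^(¼)*√(1 + √3)) ≈ -0.058223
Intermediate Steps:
z(K) = √(5 + K) (z(K) = √(K + 5) = √(5 + K))
Z(C) = -15 - √(C + C²)
1/Z(z(V(-2, -1))) = 1/(-15 - √(√(5 - 2)*(1 + √(5 - 2)))) = 1/(-15 - √(√3*(1 + √3))) = 1/(-15 - 3^(¼)*√(1 + √3))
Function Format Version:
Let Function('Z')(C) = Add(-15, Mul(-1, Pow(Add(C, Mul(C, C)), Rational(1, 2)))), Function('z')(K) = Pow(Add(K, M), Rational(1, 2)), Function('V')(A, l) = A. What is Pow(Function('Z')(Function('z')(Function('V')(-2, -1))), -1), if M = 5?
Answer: Mul(-1, Pow(Add(15, Mul(Pow(3, Rational(1, 4)), Pow(Add(1, Pow(3, Rational(1, 2))), Rational(1, 2)))), -1)) ≈ -0.058223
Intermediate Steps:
Function('z')(K) = Pow(Add(5, K), Rational(1, 2)) (Function('z')(K) = Pow(Add(K, 5), Rational(1, 2)) = Pow(Add(5, K), Rational(1, 2)))
Function('Z')(C) = Add(-15, Mul(-1, Pow(Add(C, Pow(C, 2)), Rational(1, 2))))
Pow(Function('Z')(Function('z')(Function('V')(-2, -1))), -1) = Pow(Add(-15, Mul(-1, Pow(Mul(Pow(Add(5, -2), Rational(1, 2)), Add(1, Pow(Add(5, -2), Rational(1, 2)))), Rational(1, 2)))), -1) = Pow(Add(-15, Mul(-1, Pow(Mul(Pow(3, Rational(1, 2)), Add(1, Pow(3, Rational(1, 2)))), Rational(1, 2)))), -1) = Pow(Add(-15, Mul(-1, Mul(Pow(3, Rational(1, 4)), Pow(Add(1, Pow(3, Rational(1, 2))), Rational(1, 2))))), -1) = Pow(Add(-15, Mul(-1, Pow(3, Rational(1, 4)), Pow(Add(1, Pow(3, Rational(1, 2))), Rational(1, 2)))), -1)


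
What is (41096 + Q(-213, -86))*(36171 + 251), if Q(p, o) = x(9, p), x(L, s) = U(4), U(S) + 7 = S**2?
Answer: 1497126310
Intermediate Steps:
U(S) = -7 + S**2
x(L, s) = 9 (x(L, s) = -7 + 4**2 = -7 + 16 = 9)
Q(p, o) = 9
(41096 + Q(-213, -86))*(36171 + 251) = (41096 + 9)*(36171 + 251) = 41105*36422 = 1497126310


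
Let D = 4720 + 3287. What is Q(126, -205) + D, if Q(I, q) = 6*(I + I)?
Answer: 9519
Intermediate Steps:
Q(I, q) = 12*I (Q(I, q) = 6*(2*I) = 12*I)
D = 8007
Q(126, -205) + D = 12*126 + 8007 = 1512 + 8007 = 9519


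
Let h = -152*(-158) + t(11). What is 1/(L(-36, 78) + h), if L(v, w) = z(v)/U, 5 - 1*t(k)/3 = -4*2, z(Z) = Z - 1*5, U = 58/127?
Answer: 58/1389983 ≈ 4.1727e-5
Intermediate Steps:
U = 58/127 (U = 58*(1/127) = 58/127 ≈ 0.45669)
z(Z) = -5 + Z (z(Z) = Z - 5 = -5 + Z)
t(k) = 39 (t(k) = 15 - (-12)*2 = 15 - 3*(-8) = 15 + 24 = 39)
L(v, w) = -635/58 + 127*v/58 (L(v, w) = (-5 + v)/(58/127) = (-5 + v)*(127/58) = -635/58 + 127*v/58)
h = 24055 (h = -152*(-158) + 39 = 24016 + 39 = 24055)
1/(L(-36, 78) + h) = 1/((-635/58 + (127/58)*(-36)) + 24055) = 1/((-635/58 - 2286/29) + 24055) = 1/(-5207/58 + 24055) = 1/(1389983/58) = 58/1389983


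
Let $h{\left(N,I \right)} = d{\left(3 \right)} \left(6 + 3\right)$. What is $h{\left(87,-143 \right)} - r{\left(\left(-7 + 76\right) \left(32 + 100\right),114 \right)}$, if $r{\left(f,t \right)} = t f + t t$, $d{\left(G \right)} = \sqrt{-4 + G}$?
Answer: $-1051308 + 9 i \approx -1.0513 \cdot 10^{6} + 9.0 i$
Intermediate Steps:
$h{\left(N,I \right)} = 9 i$ ($h{\left(N,I \right)} = \sqrt{-4 + 3} \left(6 + 3\right) = \sqrt{-1} \cdot 9 = i 9 = 9 i$)
$r{\left(f,t \right)} = t^{2} + f t$ ($r{\left(f,t \right)} = f t + t^{2} = t^{2} + f t$)
$h{\left(87,-143 \right)} - r{\left(\left(-7 + 76\right) \left(32 + 100\right),114 \right)} = 9 i - 114 \left(\left(-7 + 76\right) \left(32 + 100\right) + 114\right) = 9 i - 114 \left(69 \cdot 132 + 114\right) = 9 i - 114 \left(9108 + 114\right) = 9 i - 114 \cdot 9222 = 9 i - 1051308 = -1051308 + 9 i$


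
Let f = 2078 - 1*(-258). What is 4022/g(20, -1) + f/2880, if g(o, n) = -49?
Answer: -358403/4410 ≈ -81.271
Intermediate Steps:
f = 2336 (f = 2078 + 258 = 2336)
4022/g(20, -1) + f/2880 = 4022/(-49) + 2336/2880 = 4022*(-1/49) + 2336*(1/2880) = -4022/49 + 73/90 = -358403/4410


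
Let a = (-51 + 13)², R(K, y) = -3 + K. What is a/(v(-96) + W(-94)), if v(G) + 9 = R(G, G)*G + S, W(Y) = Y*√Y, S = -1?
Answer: 72922/483865 + 722*I*√94/483865 ≈ 0.15071 + 0.014467*I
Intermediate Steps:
W(Y) = Y^(3/2)
v(G) = -10 + G*(-3 + G) (v(G) = -9 + ((-3 + G)*G - 1) = -9 + (G*(-3 + G) - 1) = -9 + (-1 + G*(-3 + G)) = -10 + G*(-3 + G))
a = 1444 (a = (-38)² = 1444)
a/(v(-96) + W(-94)) = 1444/((-10 - 96*(-3 - 96)) + (-94)^(3/2)) = 1444/((-10 - 96*(-99)) - 94*I*√94) = 1444/((-10 + 9504) - 94*I*√94) = 1444/(9494 - 94*I*√94)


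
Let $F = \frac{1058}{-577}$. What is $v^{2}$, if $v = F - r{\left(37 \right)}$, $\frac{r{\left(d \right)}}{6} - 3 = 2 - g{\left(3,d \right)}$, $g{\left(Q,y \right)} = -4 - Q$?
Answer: $\frac{1814930404}{332929} \approx 5451.4$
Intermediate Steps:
$F = - \frac{1058}{577}$ ($F = 1058 \left(- \frac{1}{577}\right) = - \frac{1058}{577} \approx -1.8336$)
$r{\left(d \right)} = 72$ ($r{\left(d \right)} = 18 + 6 \left(2 - \left(-4 - 3\right)\right) = 18 + 6 \left(2 - -7\right) = 18 + 6 \left(2 + 7\right) = 18 + 6 \cdot 9 = 18 + 54 = 72$)
$v = - \frac{42602}{577}$ ($v = - \frac{1058}{577} - 72 = - \frac{42602}{577} \approx -73.834$)
$v^{2} = \left(- \frac{42602}{577}\right)^{2} = \frac{1814930404}{332929}$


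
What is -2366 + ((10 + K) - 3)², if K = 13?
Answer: -1966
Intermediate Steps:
-2366 + ((10 + K) - 3)² = -2366 + ((10 + 13) - 3)² = -2366 + (23 - 3)² = -2366 + 20² = -2366 + 400 = -1966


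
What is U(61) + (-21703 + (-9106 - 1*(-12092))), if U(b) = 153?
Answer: -18564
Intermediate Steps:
U(61) + (-21703 + (-9106 - 1*(-12092))) = 153 + (-21703 + (-9106 - 1*(-12092))) = 153 + (-21703 + (-9106 + 12092)) = 153 + (-21703 + 2986) = 153 - 18717 = -18564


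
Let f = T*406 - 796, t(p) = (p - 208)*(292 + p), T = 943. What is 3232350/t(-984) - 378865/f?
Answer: 230611501585/78787297392 ≈ 2.9270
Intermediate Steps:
t(p) = (-208 + p)*(292 + p)
f = 382062 (f = 943*406 - 796 = 382858 - 796 = 382062)
3232350/t(-984) - 378865/f = 3232350/(-60736 + (-984)² + 84*(-984)) - 378865/382062 = 3232350/(-60736 + 968256 - 82656) - 378865*1/382062 = 3232350/824864 - 378865/382062 = 3232350*(1/824864) - 378865/382062 = 1616175/412432 - 378865/382062 = 230611501585/78787297392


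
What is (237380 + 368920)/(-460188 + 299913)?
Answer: -8084/2137 ≈ -3.7829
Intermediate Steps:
(237380 + 368920)/(-460188 + 299913) = 606300/(-160275) = 606300*(-1/160275) = -8084/2137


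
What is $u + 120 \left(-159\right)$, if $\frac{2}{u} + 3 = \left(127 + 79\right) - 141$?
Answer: $- \frac{591479}{31} \approx -19080.0$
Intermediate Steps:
$u = \frac{1}{31}$ ($u = \frac{2}{-3 + \left(\left(127 + 79\right) - 141\right)} = \frac{2}{-3 + \left(206 - 141\right)} = \frac{2}{-3 + 65} = \frac{2}{62} = 2 \cdot \frac{1}{62} = \frac{1}{31} \approx 0.032258$)
$u + 120 \left(-159\right) = \frac{1}{31} + 120 \left(-159\right) = \frac{1}{31} - 19080 = - \frac{591479}{31}$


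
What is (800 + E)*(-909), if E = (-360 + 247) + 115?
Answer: -729018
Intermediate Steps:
E = 2 (E = -113 + 115 = 2)
(800 + E)*(-909) = (800 + 2)*(-909) = 802*(-909) = -729018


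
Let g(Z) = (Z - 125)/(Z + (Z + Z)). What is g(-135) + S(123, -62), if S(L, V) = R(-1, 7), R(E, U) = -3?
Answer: -191/81 ≈ -2.3580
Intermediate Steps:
S(L, V) = -3
g(Z) = (-125 + Z)/(3*Z) (g(Z) = (-125 + Z)/(Z + 2*Z) = (-125 + Z)/((3*Z)) = (-125 + Z)*(1/(3*Z)) = (-125 + Z)/(3*Z))
g(-135) + S(123, -62) = (⅓)*(-125 - 135)/(-135) - 3 = (⅓)*(-1/135)*(-260) - 3 = 52/81 - 3 = -191/81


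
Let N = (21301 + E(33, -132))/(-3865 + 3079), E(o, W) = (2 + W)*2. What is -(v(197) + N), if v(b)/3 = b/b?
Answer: 18683/786 ≈ 23.770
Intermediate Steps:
v(b) = 3 (v(b) = 3*(b/b) = 3*1 = 3)
E(o, W) = 4 + 2*W
N = -21041/786 (N = (21301 + (4 + 2*(-132)))/(-3865 + 3079) = (21301 + (4 - 264))/(-786) = (21301 - 260)*(-1/786) = 21041*(-1/786) = -21041/786 ≈ -26.770)
-(v(197) + N) = -(3 - 21041/786) = -1*(-18683/786) = 18683/786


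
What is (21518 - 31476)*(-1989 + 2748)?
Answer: -7558122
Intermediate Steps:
(21518 - 31476)*(-1989 + 2748) = -9958*759 = -7558122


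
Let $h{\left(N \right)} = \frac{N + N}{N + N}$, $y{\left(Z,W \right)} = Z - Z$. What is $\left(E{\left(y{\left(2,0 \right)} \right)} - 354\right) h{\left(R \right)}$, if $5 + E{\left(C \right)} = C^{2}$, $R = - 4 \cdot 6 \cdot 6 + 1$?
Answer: $-359$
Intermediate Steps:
$y{\left(Z,W \right)} = 0$
$R = -143$ ($R = \left(-4\right) 36 + 1 = -144 + 1 = -143$)
$E{\left(C \right)} = -5 + C^{2}$
$h{\left(N \right)} = 1$ ($h{\left(N \right)} = \frac{2 N}{2 N} = 2 N \frac{1}{2 N} = 1$)
$\left(E{\left(y{\left(2,0 \right)} \right)} - 354\right) h{\left(R \right)} = \left(\left(-5 + 0^{2}\right) - 354\right) 1 = \left(\left(-5 + 0\right) - 354\right) 1 = \left(-5 - 354\right) 1 = \left(-359\right) 1 = -359$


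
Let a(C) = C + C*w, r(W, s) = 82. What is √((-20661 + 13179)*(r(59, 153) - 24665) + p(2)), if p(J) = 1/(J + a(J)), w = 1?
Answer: √6621480222/6 ≈ 13562.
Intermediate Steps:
a(C) = 2*C (a(C) = C + C*1 = C + C = 2*C)
p(J) = 1/(3*J) (p(J) = 1/(J + 2*J) = 1/(3*J))
√((-20661 + 13179)*(r(59, 153) - 24665) + p(2)) = √((-20661 + 13179)*(82 - 24665) + (⅓)/2) = √(-7482*(-24583) + (⅓)*(½)) = √(183930006 + ⅙) = √(1103580037/6) = √6621480222/6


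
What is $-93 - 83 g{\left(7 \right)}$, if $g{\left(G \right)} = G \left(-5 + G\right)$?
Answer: $-1255$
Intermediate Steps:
$-93 - 83 g{\left(7 \right)} = -93 - 83 \cdot 7 \left(-5 + 7\right) = -93 - 83 \cdot 7 \cdot 2 = -93 - 1162 = -1255$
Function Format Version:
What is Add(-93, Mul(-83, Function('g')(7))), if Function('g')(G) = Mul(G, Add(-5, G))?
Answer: -1255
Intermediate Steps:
Add(-93, Mul(-83, Function('g')(7))) = Add(-93, Mul(-83, Mul(7, Add(-5, 7)))) = Add(-93, Mul(-83, Mul(7, 2))) = Add(-93, Mul(-83, 14)) = Add(-93, -1162) = -1255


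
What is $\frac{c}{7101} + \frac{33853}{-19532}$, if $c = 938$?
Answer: $- \frac{222069137}{138696732} \approx -1.6011$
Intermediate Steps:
$\frac{c}{7101} + \frac{33853}{-19532} = \frac{938}{7101} + \frac{33853}{-19532} = 938 \cdot \frac{1}{7101} + 33853 \left(- \frac{1}{19532}\right) = \frac{938}{7101} - \frac{33853}{19532} = - \frac{222069137}{138696732}$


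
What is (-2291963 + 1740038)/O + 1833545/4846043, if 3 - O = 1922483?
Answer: 1239921174875/1863284149328 ≈ 0.66545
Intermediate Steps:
O = -1922480 (O = 3 - 1*1922483 = 3 - 1922483 = -1922480)
(-2291963 + 1740038)/O + 1833545/4846043 = (-2291963 + 1740038)/(-1922480) + 1833545/4846043 = -551925*(-1/1922480) + 1833545*(1/4846043) = 110385/384496 + 1833545/4846043 = 1239921174875/1863284149328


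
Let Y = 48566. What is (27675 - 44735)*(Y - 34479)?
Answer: -240324220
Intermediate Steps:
(27675 - 44735)*(Y - 34479) = (27675 - 44735)*(48566 - 34479) = -17060*14087 = -240324220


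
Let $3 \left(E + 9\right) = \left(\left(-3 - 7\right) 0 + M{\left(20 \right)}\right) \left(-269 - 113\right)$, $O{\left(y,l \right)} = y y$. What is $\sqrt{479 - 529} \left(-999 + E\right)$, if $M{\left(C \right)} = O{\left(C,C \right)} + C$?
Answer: $- 272440 i \sqrt{2} \approx - 3.8529 \cdot 10^{5} i$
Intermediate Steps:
$O{\left(y,l \right)} = y^{2}$
$M{\left(C \right)} = C + C^{2}$ ($M{\left(C \right)} = C^{2} + C = C + C^{2}$)
$E = -53489$ ($E = -9 + \frac{\left(\left(-3 - 7\right) 0 + 20 \left(1 + 20\right)\right) \left(-269 - 113\right)}{3} = -9 + \frac{\left(\left(-3 - 7\right) 0 + 20 \cdot 21\right) \left(-382\right)}{3} = -9 + \frac{\left(\left(-10\right) 0 + 420\right) \left(-382\right)}{3} = -9 + \frac{\left(0 + 420\right) \left(-382\right)}{3} = -9 + \frac{420 \left(-382\right)}{3} = -9 + \frac{1}{3} \left(-160440\right) = -9 - 53480 = -53489$)
$\sqrt{479 - 529} \left(-999 + E\right) = \sqrt{479 - 529} \left(-999 - 53489\right) = \sqrt{-50} \left(-54488\right) = 5 i \sqrt{2} \left(-54488\right) = - 272440 i \sqrt{2}$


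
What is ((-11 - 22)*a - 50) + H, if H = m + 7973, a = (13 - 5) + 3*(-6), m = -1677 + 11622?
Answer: 18198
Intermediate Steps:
m = 9945
a = -10 (a = 8 - 18 = -10)
H = 17918 (H = 9945 + 7973 = 17918)
((-11 - 22)*a - 50) + H = ((-11 - 22)*(-10) - 50) + 17918 = (-33*(-10) - 50) + 17918 = (330 - 50) + 17918 = 280 + 17918 = 18198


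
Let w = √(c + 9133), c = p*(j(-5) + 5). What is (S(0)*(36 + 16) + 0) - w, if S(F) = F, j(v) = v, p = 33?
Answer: -√9133 ≈ -95.567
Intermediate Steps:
c = 0 (c = 33*(-5 + 5) = 33*0 = 0)
w = √9133 (w = √(0 + 9133) = √9133 ≈ 95.567)
(S(0)*(36 + 16) + 0) - w = (0*(36 + 16) + 0) - √9133 = (0*52 + 0) - √9133 = (0 + 0) - √9133 = 0 - √9133 = -√9133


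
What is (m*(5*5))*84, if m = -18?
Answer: -37800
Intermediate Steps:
(m*(5*5))*84 = -90*5*84 = -18*25*84 = -450*84 = -37800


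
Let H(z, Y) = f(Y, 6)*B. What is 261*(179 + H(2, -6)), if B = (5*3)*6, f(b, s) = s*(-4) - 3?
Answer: -587511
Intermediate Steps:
f(b, s) = -3 - 4*s (f(b, s) = -4*s - 3 = -3 - 4*s)
B = 90 (B = 15*6 = 90)
H(z, Y) = -2430 (H(z, Y) = (-3 - 4*6)*90 = (-3 - 24)*90 = -27*90 = -2430)
261*(179 + H(2, -6)) = 261*(179 - 2430) = 261*(-2251) = -587511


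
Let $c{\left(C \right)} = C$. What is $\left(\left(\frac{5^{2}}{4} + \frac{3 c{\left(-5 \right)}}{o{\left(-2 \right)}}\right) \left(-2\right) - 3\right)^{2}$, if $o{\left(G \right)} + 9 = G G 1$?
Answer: $\frac{1849}{4} \approx 462.25$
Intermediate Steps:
$o{\left(G \right)} = -9 + G^{2}$ ($o{\left(G \right)} = -9 + G G 1 = -9 + G^{2} \cdot 1 = -9 + G^{2}$)
$\left(\left(\frac{5^{2}}{4} + \frac{3 c{\left(-5 \right)}}{o{\left(-2 \right)}}\right) \left(-2\right) - 3\right)^{2} = \left(\left(\frac{5^{2}}{4} + \frac{3 \left(-5\right)}{-9 + \left(-2\right)^{2}}\right) \left(-2\right) - 3\right)^{2} = \left(\left(25 \cdot \frac{1}{4} - \frac{15}{-9 + 4}\right) \left(-2\right) - 3\right)^{2} = \left(\left(\frac{25}{4} - \frac{15}{-5}\right) \left(-2\right) - 3\right)^{2} = \left(\left(\frac{25}{4} - -3\right) \left(-2\right) - 3\right)^{2} = \left(\left(\frac{25}{4} + 3\right) \left(-2\right) - 3\right)^{2} = \left(\frac{37}{4} \left(-2\right) - 3\right)^{2} = \left(- \frac{37}{2} - 3\right)^{2} = \left(- \frac{43}{2}\right)^{2} = \frac{1849}{4}$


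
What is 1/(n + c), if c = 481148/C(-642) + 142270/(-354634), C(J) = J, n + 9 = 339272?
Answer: 164031/55526650034 ≈ 2.9541e-6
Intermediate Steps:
n = 339263 (n = -9 + 339272 = 339263)
c = -122999119/164031 (c = 481148/(-642) + 142270/(-354634) = 481148*(-1/642) + 142270*(-1/354634) = -240574/321 - 205/511 = -122999119/164031 ≈ -749.85)
1/(n + c) = 1/(339263 - 122999119/164031) = 1/(55526650034/164031) = 164031/55526650034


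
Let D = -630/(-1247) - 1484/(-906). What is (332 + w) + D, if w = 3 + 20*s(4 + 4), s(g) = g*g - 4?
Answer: 868318349/564891 ≈ 1537.1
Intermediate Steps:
s(g) = -4 + g² (s(g) = g² - 4 = -4 + g²)
w = 1203 (w = 3 + 20*(-4 + (4 + 4)²) = 3 + 20*(-4 + 8²) = 3 + 20*(-4 + 64) = 3 + 20*60 = 3 + 1200 = 1203)
D = 1210664/564891 (D = -630*(-1/1247) - 1484*(-1/906) = 630/1247 + 742/453 = 1210664/564891 ≈ 2.1432)
(332 + w) + D = (332 + 1203) + 1210664/564891 = 1535 + 1210664/564891 = 868318349/564891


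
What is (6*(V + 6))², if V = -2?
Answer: 576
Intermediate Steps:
(6*(V + 6))² = (6*(-2 + 6))² = (6*4)² = 24² = 576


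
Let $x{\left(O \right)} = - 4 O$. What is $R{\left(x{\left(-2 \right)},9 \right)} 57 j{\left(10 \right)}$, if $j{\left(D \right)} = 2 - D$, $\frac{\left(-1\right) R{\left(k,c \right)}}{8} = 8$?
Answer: $29184$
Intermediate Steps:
$R{\left(k,c \right)} = -64$ ($R{\left(k,c \right)} = \left(-8\right) 8 = -64$)
$R{\left(x{\left(-2 \right)},9 \right)} 57 j{\left(10 \right)} = \left(-64\right) 57 \left(2 - 10\right) = - 3648 \left(2 - 10\right) = \left(-3648\right) \left(-8\right) = 29184$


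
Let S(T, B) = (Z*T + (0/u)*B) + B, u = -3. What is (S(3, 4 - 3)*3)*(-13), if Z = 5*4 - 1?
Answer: -2262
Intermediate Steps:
Z = 19 (Z = 20 - 1 = 19)
S(T, B) = B + 19*T (S(T, B) = (19*T + (0/(-3))*B) + B = (19*T + (0*(-1/3))*B) + B = (19*T + 0*B) + B = (19*T + 0) + B = 19*T + B = B + 19*T)
(S(3, 4 - 3)*3)*(-13) = (((4 - 3) + 19*3)*3)*(-13) = ((1 + 57)*3)*(-13) = (58*3)*(-13) = 174*(-13) = -2262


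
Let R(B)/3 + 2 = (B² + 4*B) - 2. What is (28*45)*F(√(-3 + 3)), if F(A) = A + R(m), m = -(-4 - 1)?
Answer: 154980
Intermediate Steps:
m = 5 (m = -1*(-5) = 5)
R(B) = -12 + 3*B² + 12*B (R(B) = -6 + 3*((B² + 4*B) - 2) = -6 + 3*(-2 + B² + 4*B) = -6 + (-6 + 3*B² + 12*B) = -12 + 3*B² + 12*B)
F(A) = 123 + A (F(A) = A + (-12 + 3*5² + 12*5) = A + (-12 + 3*25 + 60) = A + (-12 + 75 + 60) = A + 123 = 123 + A)
(28*45)*F(√(-3 + 3)) = (28*45)*(123 + √(-3 + 3)) = 1260*(123 + √0) = 1260*(123 + 0) = 1260*123 = 154980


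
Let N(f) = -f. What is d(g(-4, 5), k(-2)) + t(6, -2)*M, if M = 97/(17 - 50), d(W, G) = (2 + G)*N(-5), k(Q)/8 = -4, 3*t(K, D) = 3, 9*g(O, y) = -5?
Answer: -5047/33 ≈ -152.94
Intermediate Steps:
g(O, y) = -5/9 (g(O, y) = (⅑)*(-5) = -5/9)
t(K, D) = 1 (t(K, D) = (⅓)*3 = 1)
k(Q) = -32 (k(Q) = 8*(-4) = -32)
d(W, G) = 10 + 5*G (d(W, G) = (2 + G)*(-1*(-5)) = (2 + G)*5 = 10 + 5*G)
M = -97/33 (M = 97/(-33) = 97*(-1/33) = -97/33 ≈ -2.9394)
d(g(-4, 5), k(-2)) + t(6, -2)*M = (10 + 5*(-32)) + 1*(-97/33) = (10 - 160) - 97/33 = -150 - 97/33 = -5047/33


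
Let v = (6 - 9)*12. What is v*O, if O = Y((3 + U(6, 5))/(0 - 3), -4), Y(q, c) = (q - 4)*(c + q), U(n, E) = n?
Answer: -1764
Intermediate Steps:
Y(q, c) = (-4 + q)*(c + q)
O = 49 (O = ((3 + 6)/(0 - 3))² - 4*(-4) - 4*(3 + 6)/(0 - 3) - 4*(3 + 6)/(0 - 3) = (9/(-3))² + 16 - 36/(-3) - 36/(-3) = (9*(-⅓))² + 16 - 36*(-1)/3 - 36*(-1)/3 = (-3)² + 16 - 4*(-3) - 4*(-3) = 9 + 16 + 12 + 12 = 49)
v = -36 (v = -3*12 = -36)
v*O = -36*49 = -1764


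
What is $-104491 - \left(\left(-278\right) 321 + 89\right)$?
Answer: $-15342$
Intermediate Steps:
$-104491 - \left(\left(-278\right) 321 + 89\right) = -104491 - \left(-89238 + 89\right) = -104491 - -89149 = -104491 + 89149 = -15342$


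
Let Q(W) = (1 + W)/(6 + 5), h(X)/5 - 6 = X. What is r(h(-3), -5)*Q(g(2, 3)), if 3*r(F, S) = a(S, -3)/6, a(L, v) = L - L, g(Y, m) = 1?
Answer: 0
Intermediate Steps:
h(X) = 30 + 5*X
Q(W) = 1/11 + W/11 (Q(W) = (1 + W)/11 = (1 + W)*(1/11) = 1/11 + W/11)
a(L, v) = 0
r(F, S) = 0 (r(F, S) = (0/6)/3 = (0*(⅙))/3 = (⅓)*0 = 0)
r(h(-3), -5)*Q(g(2, 3)) = 0*(1/11 + (1/11)*1) = 0*(1/11 + 1/11) = 0*(2/11) = 0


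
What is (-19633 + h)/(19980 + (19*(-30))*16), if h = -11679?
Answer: -7828/2715 ≈ -2.8832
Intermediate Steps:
(-19633 + h)/(19980 + (19*(-30))*16) = (-19633 - 11679)/(19980 + (19*(-30))*16) = -31312/(19980 - 570*16) = -31312/(19980 - 9120) = -31312/10860 = -31312*1/10860 = -7828/2715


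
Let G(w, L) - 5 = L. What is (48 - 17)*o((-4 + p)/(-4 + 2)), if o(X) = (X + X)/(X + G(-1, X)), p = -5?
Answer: 279/14 ≈ 19.929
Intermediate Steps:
G(w, L) = 5 + L
o(X) = 2*X/(5 + 2*X) (o(X) = (X + X)/(X + (5 + X)) = (2*X)/(5 + 2*X) = 2*X/(5 + 2*X))
(48 - 17)*o((-4 + p)/(-4 + 2)) = (48 - 17)*(2*((-4 - 5)/(-4 + 2))/(5 + 2*((-4 - 5)/(-4 + 2)))) = 31*(2*(-9/(-2))/(5 + 2*(-9/(-2)))) = 31*(2*(-9*(-½))/(5 + 2*(-9*(-½)))) = 31*(2*(9/2)/(5 + 2*(9/2))) = 31*(2*(9/2)/(5 + 9)) = 31*(2*(9/2)/14) = 31*(2*(9/2)*(1/14)) = 31*(9/14) = 279/14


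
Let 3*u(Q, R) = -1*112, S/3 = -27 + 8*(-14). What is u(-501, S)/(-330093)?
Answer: 112/990279 ≈ 0.00011310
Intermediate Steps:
S = -417 (S = 3*(-27 + 8*(-14)) = 3*(-27 - 112) = 3*(-139) = -417)
u(Q, R) = -112/3 (u(Q, R) = (-1*112)/3 = (⅓)*(-112) = -112/3)
u(-501, S)/(-330093) = -112/3/(-330093) = -112/3*(-1/330093) = 112/990279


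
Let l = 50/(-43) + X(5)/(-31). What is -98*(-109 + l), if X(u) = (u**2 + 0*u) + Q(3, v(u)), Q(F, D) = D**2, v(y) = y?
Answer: 14601706/1333 ≈ 10954.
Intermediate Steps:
X(u) = 2*u**2 (X(u) = (u**2 + 0*u) + u**2 = (u**2 + 0) + u**2 = u**2 + u**2 = 2*u**2)
l = -3700/1333 (l = 50/(-43) + (2*5**2)/(-31) = 50*(-1/43) + (2*25)*(-1/31) = -50/43 + 50*(-1/31) = -50/43 - 50/31 = -3700/1333 ≈ -2.7757)
-98*(-109 + l) = -98*(-109 - 3700/1333) = -98*(-148997/1333) = 14601706/1333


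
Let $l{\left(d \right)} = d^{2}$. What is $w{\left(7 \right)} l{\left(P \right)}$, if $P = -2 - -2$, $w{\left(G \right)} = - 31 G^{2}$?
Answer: $0$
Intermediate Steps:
$P = 0$ ($P = -2 + 2 = 0$)
$w{\left(7 \right)} l{\left(P \right)} = - 31 \cdot 7^{2} \cdot 0^{2} = \left(-31\right) 49 \cdot 0 = \left(-1519\right) 0 = 0$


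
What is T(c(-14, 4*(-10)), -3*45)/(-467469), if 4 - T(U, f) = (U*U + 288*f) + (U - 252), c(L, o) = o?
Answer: -37576/467469 ≈ -0.080382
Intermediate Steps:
T(U, f) = 256 - U - U**2 - 288*f (T(U, f) = 4 - ((U*U + 288*f) + (U - 252)) = 4 - ((U**2 + 288*f) + (-252 + U)) = 4 - (-252 + U + U**2 + 288*f) = 4 + (252 - U - U**2 - 288*f) = 256 - U - U**2 - 288*f)
T(c(-14, 4*(-10)), -3*45)/(-467469) = (256 - 4*(-10) - (4*(-10))**2 - (-864)*45)/(-467469) = (256 - 1*(-40) - 1*(-40)**2 - 288*(-135))*(-1/467469) = (256 + 40 - 1*1600 + 38880)*(-1/467469) = (256 + 40 - 1600 + 38880)*(-1/467469) = 37576*(-1/467469) = -37576/467469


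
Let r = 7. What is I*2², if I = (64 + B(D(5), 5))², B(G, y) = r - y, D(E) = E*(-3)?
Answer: 17424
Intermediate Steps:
D(E) = -3*E
B(G, y) = 7 - y
I = 4356 (I = (64 + (7 - 1*5))² = (64 + (7 - 5))² = (64 + 2)² = 66² = 4356)
I*2² = 4356*2² = 4356*4 = 17424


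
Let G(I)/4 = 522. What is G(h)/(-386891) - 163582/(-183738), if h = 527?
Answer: 31452379309/35543289279 ≈ 0.88490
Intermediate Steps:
G(I) = 2088 (G(I) = 4*522 = 2088)
G(h)/(-386891) - 163582/(-183738) = 2088/(-386891) - 163582/(-183738) = 2088*(-1/386891) - 163582*(-1/183738) = -2088/386891 + 81791/91869 = 31452379309/35543289279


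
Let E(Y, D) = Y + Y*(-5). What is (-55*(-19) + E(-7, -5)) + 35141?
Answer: 36214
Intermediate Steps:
E(Y, D) = -4*Y (E(Y, D) = Y - 5*Y = -4*Y)
(-55*(-19) + E(-7, -5)) + 35141 = (-55*(-19) - 4*(-7)) + 35141 = (1045 + 28) + 35141 = 1073 + 35141 = 36214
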